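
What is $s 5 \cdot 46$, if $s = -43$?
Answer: $-9890$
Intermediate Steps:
$s 5 \cdot 46 = \left(-43\right) 5 \cdot 46 = \left(-215\right) 46 = -9890$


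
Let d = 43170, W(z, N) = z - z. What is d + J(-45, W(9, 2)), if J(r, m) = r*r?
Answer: 45195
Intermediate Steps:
W(z, N) = 0
J(r, m) = r²
d + J(-45, W(9, 2)) = 43170 + (-45)² = 43170 + 2025 = 45195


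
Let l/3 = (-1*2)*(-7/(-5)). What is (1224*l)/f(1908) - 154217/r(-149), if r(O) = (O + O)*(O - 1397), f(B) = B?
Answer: -698758529/122087620 ≈ -5.7234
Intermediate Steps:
r(O) = 2*O*(-1397 + O) (r(O) = (2*O)*(-1397 + O) = 2*O*(-1397 + O))
l = -42/5 (l = 3*((-1*2)*(-7/(-5))) = 3*(-(-14)*(-1)/5) = 3*(-2*7/5) = 3*(-14/5) = -42/5 ≈ -8.4000)
(1224*l)/f(1908) - 154217/r(-149) = (1224*(-42/5))/1908 - 154217*(-1/(298*(-1397 - 149))) = -51408/5*1/1908 - 154217/(2*(-149)*(-1546)) = -1428/265 - 154217/460708 = -698758529/122087620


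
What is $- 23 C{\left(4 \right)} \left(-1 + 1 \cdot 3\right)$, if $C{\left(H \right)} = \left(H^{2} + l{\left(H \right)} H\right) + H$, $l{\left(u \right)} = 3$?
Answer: $-1472$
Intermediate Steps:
$C{\left(H \right)} = H^{2} + 4 H$ ($C{\left(H \right)} = \left(H^{2} + 3 H\right) + H = H^{2} + 4 H$)
$- 23 C{\left(4 \right)} \left(-1 + 1 \cdot 3\right) = - 23 \cdot 4 \left(4 + 4\right) \left(-1 + 1 \cdot 3\right) = - 23 \cdot 4 \cdot 8 \left(-1 + 3\right) = \left(-23\right) 32 \cdot 2 = \left(-736\right) 2 = -1472$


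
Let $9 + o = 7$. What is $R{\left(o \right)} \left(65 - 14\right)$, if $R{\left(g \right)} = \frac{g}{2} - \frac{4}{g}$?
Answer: $51$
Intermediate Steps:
$o = -2$ ($o = -9 + 7 = -2$)
$R{\left(g \right)} = \frac{g}{2} - \frac{4}{g}$ ($R{\left(g \right)} = g \frac{1}{2} - \frac{4}{g} = \frac{g}{2} - \frac{4}{g}$)
$R{\left(o \right)} \left(65 - 14\right) = \left(\frac{1}{2} \left(-2\right) - \frac{4}{-2}\right) \left(65 - 14\right) = \left(-1 - -2\right) 51 = \left(-1 + 2\right) 51 = 1 \cdot 51 = 51$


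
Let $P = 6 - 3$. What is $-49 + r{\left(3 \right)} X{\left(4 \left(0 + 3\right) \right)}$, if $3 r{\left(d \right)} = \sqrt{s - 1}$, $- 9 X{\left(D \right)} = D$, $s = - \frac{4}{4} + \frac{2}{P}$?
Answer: $-49 - \frac{8 i \sqrt{3}}{27} \approx -49.0 - 0.5132 i$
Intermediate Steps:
$P = 3$
$s = - \frac{1}{3}$ ($s = - \frac{4}{4} + \frac{2}{3} = \left(-4\right) \frac{1}{4} + 2 \cdot \frac{1}{3} = -1 + \frac{2}{3} = - \frac{1}{3} \approx -0.33333$)
$X{\left(D \right)} = - \frac{D}{9}$
$r{\left(d \right)} = \frac{2 i \sqrt{3}}{9}$ ($r{\left(d \right)} = \frac{\sqrt{- \frac{1}{3} - 1}}{3} = \frac{\sqrt{- \frac{4}{3}}}{3} = \frac{\frac{2}{3} i \sqrt{3}}{3} = \frac{2 i \sqrt{3}}{9}$)
$-49 + r{\left(3 \right)} X{\left(4 \left(0 + 3\right) \right)} = -49 + \frac{2 i \sqrt{3}}{9} \left(- \frac{4 \left(0 + 3\right)}{9}\right) = -49 + \frac{2 i \sqrt{3}}{9} \left(- \frac{4 \cdot 3}{9}\right) = -49 + \frac{2 i \sqrt{3}}{9} \left(\left(- \frac{1}{9}\right) 12\right) = -49 + \frac{2 i \sqrt{3}}{9} \left(- \frac{4}{3}\right) = -49 - \frac{8 i \sqrt{3}}{27}$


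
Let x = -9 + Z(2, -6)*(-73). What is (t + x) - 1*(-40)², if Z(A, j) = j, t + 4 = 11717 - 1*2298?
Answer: 8244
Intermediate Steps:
t = 9415 (t = -4 + (11717 - 1*2298) = -4 + (11717 - 2298) = -4 + 9419 = 9415)
x = 429 (x = -9 - 6*(-73) = -9 + 438 = 429)
(t + x) - 1*(-40)² = (9415 + 429) - 1*(-40)² = 9844 - 1*1600 = 9844 - 1600 = 8244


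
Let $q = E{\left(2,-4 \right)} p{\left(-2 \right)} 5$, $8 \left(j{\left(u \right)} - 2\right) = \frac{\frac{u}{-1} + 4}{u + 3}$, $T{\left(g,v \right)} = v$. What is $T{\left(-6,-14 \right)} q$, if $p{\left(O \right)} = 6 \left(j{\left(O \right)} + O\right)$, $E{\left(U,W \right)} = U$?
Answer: $-630$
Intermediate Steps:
$j{\left(u \right)} = 2 + \frac{4 - u}{8 \left(3 + u\right)}$ ($j{\left(u \right)} = 2 + \frac{\left(\frac{u}{-1} + 4\right) \frac{1}{u + 3}}{8} = 2 + \frac{\left(u \left(-1\right) + 4\right) \frac{1}{3 + u}}{8} = 2 + \frac{\left(- u + 4\right) \frac{1}{3 + u}}{8} = 2 + \frac{\left(4 - u\right) \frac{1}{3 + u}}{8} = 2 + \frac{\frac{1}{3 + u} \left(4 - u\right)}{8} = 2 + \frac{4 - u}{8 \left(3 + u\right)}$)
$p{\left(O \right)} = 6 O + \frac{3 \left(52 + 15 O\right)}{4 \left(3 + O\right)}$ ($p{\left(O \right)} = 6 \left(\frac{52 + 15 O}{8 \left(3 + O\right)} + O\right) = 6 \left(O + \frac{52 + 15 O}{8 \left(3 + O\right)}\right) = 6 O + \frac{3 \left(52 + 15 O\right)}{4 \left(3 + O\right)}$)
$q = 45$ ($q = 2 \frac{3 \left(52 + 8 \left(-2\right)^{2} + 39 \left(-2\right)\right)}{4 \left(3 - 2\right)} 5 = 2 \frac{3 \left(52 + 8 \cdot 4 - 78\right)}{4 \cdot 1} \cdot 5 = 2 \cdot \frac{3}{4} \cdot 1 \left(52 + 32 - 78\right) 5 = 2 \cdot \frac{3}{4} \cdot 1 \cdot 6 \cdot 5 = 2 \cdot \frac{9}{2} \cdot 5 = 9 \cdot 5 = 45$)
$T{\left(-6,-14 \right)} q = \left(-14\right) 45 = -630$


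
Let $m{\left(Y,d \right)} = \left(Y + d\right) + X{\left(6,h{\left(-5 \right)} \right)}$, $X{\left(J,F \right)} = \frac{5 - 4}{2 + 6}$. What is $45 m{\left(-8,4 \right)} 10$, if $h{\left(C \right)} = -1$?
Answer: $- \frac{6975}{4} \approx -1743.8$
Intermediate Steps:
$X{\left(J,F \right)} = \frac{1}{8}$ ($X{\left(J,F \right)} = 1 \cdot \frac{1}{8} = \frac{1}{8}$)
$m{\left(Y,d \right)} = \frac{1}{8} + Y + d$ ($m{\left(Y,d \right)} = \left(Y + d\right) + \frac{1}{8} = \frac{1}{8} + Y + d$)
$45 m{\left(-8,4 \right)} 10 = 45 \left(\frac{1}{8} - 8 + 4\right) 10 = 45 \left(- \frac{31}{8}\right) 10 = \left(- \frac{1395}{8}\right) 10 = - \frac{6975}{4}$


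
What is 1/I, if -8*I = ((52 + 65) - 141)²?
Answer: -1/72 ≈ -0.013889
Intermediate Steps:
I = -72 (I = -((52 + 65) - 141)²/8 = -(117 - 141)²/8 = -⅛*(-24)² = -⅛*576 = -72)
1/I = 1/(-72) = -1/72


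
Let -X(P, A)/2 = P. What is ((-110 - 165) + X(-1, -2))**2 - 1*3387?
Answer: 71142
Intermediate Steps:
X(P, A) = -2*P
((-110 - 165) + X(-1, -2))**2 - 1*3387 = ((-110 - 165) - 2*(-1))**2 - 1*3387 = (-275 + 2)**2 - 3387 = (-273)**2 - 3387 = 74529 - 3387 = 71142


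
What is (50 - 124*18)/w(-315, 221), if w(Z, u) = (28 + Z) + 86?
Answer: 2182/201 ≈ 10.856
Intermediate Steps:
w(Z, u) = 114 + Z
(50 - 124*18)/w(-315, 221) = (50 - 124*18)/(114 - 315) = (50 - 2232)/(-201) = -2182*(-1/201) = 2182/201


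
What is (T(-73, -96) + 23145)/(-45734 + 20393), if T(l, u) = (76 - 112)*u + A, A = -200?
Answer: -26401/25341 ≈ -1.0418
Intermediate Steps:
T(l, u) = -200 - 36*u (T(l, u) = (76 - 112)*u - 200 = -36*u - 200 = -200 - 36*u)
(T(-73, -96) + 23145)/(-45734 + 20393) = ((-200 - 36*(-96)) + 23145)/(-45734 + 20393) = ((-200 + 3456) + 23145)/(-25341) = (3256 + 23145)*(-1/25341) = 26401*(-1/25341) = -26401/25341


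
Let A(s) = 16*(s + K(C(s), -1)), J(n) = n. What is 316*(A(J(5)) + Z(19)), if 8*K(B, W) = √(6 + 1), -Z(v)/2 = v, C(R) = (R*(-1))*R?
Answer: 13272 + 632*√7 ≈ 14944.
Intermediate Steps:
C(R) = -R² (C(R) = (-R)*R = -R²)
Z(v) = -2*v
K(B, W) = √7/8 (K(B, W) = √(6 + 1)/8 = √7/8)
A(s) = 2*√7 + 16*s (A(s) = 16*(s + √7/8) = 2*√7 + 16*s)
316*(A(J(5)) + Z(19)) = 316*((2*√7 + 16*5) - 2*19) = 316*((2*√7 + 80) - 38) = 316*((80 + 2*√7) - 38) = 316*(42 + 2*√7) = 13272 + 632*√7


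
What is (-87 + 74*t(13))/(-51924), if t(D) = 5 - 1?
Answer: -209/51924 ≈ -0.0040251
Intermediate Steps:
t(D) = 4
(-87 + 74*t(13))/(-51924) = (-87 + 74*4)/(-51924) = (-87 + 296)*(-1/51924) = 209*(-1/51924) = -209/51924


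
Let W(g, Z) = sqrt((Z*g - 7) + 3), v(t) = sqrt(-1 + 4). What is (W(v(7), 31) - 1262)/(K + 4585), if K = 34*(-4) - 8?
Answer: -1262/4441 + sqrt(-4 + 31*sqrt(3))/4441 ≈ -0.28258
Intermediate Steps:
v(t) = sqrt(3)
W(g, Z) = sqrt(-4 + Z*g) (W(g, Z) = sqrt((-7 + Z*g) + 3) = sqrt(-4 + Z*g))
K = -144 (K = -136 - 8 = -144)
(W(v(7), 31) - 1262)/(K + 4585) = (sqrt(-4 + 31*sqrt(3)) - 1262)/(-144 + 4585) = (-1262 + sqrt(-4 + 31*sqrt(3)))/4441 = (-1262 + sqrt(-4 + 31*sqrt(3)))*(1/4441) = -1262/4441 + sqrt(-4 + 31*sqrt(3))/4441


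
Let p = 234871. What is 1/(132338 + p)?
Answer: 1/367209 ≈ 2.7232e-6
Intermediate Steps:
1/(132338 + p) = 1/(132338 + 234871) = 1/367209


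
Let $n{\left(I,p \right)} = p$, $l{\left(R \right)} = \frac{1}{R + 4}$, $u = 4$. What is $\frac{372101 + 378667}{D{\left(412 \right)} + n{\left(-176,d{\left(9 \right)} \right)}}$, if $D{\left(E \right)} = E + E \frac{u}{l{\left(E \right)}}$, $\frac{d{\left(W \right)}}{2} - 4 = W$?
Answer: $\frac{375384}{343003} \approx 1.0944$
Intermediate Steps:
$d{\left(W \right)} = 8 + 2 W$
$l{\left(R \right)} = \frac{1}{4 + R}$
$D{\left(E \right)} = E + E \left(16 + 4 E\right)$ ($D{\left(E \right)} = E + E \frac{4}{\frac{1}{4 + E}} = E + E 4 \left(4 + E\right) = E + E \left(16 + 4 E\right)$)
$\frac{372101 + 378667}{D{\left(412 \right)} + n{\left(-176,d{\left(9 \right)} \right)}} = \frac{372101 + 378667}{412 \left(17 + 4 \cdot 412\right) + \left(8 + 2 \cdot 9\right)} = \frac{750768}{412 \left(17 + 1648\right) + \left(8 + 18\right)} = \frac{750768}{412 \cdot 1665 + 26} = \frac{750768}{685980 + 26} = \frac{750768}{686006} = 750768 \cdot \frac{1}{686006} = \frac{375384}{343003}$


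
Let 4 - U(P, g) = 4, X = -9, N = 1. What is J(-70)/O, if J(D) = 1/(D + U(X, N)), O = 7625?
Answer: -1/533750 ≈ -1.8735e-6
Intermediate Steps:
U(P, g) = 0 (U(P, g) = 4 - 1*4 = 4 - 4 = 0)
J(D) = 1/D (J(D) = 1/(D + 0) = 1/D)
J(-70)/O = 1/(-70*7625) = -1/70*1/7625 = -1/533750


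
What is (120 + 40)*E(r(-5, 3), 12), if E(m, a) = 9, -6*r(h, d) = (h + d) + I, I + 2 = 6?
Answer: 1440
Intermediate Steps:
I = 4 (I = -2 + 6 = 4)
r(h, d) = -2/3 - d/6 - h/6 (r(h, d) = -((h + d) + 4)/6 = -((d + h) + 4)/6 = -(4 + d + h)/6 = -2/3 - d/6 - h/6)
(120 + 40)*E(r(-5, 3), 12) = (120 + 40)*9 = 160*9 = 1440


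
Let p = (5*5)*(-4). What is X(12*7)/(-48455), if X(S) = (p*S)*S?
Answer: 141120/9691 ≈ 14.562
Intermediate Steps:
p = -100 (p = 25*(-4) = -100)
X(S) = -100*S² (X(S) = (-100*S)*S = -100*S²)
X(12*7)/(-48455) = -100*(12*7)²/(-48455) = -100*84²*(-1/48455) = -100*7056*(-1/48455) = -705600*(-1/48455) = 141120/9691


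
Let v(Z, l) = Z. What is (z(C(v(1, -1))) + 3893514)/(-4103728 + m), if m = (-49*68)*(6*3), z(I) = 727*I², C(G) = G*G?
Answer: -3894241/4163704 ≈ -0.93528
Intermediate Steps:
C(G) = G²
m = -59976 (m = -3332*18 = -59976)
(z(C(v(1, -1))) + 3893514)/(-4103728 + m) = (727*(1²)² + 3893514)/(-4103728 - 59976) = (727*1² + 3893514)/(-4163704) = (727*1 + 3893514)*(-1/4163704) = (727 + 3893514)*(-1/4163704) = 3894241*(-1/4163704) = -3894241/4163704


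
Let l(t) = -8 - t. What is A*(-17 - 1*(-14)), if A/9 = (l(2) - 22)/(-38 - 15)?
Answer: -864/53 ≈ -16.302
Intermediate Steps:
A = 288/53 (A = 9*(((-8 - 1*2) - 22)/(-38 - 15)) = 9*(((-8 - 2) - 22)/(-53)) = 9*((-10 - 22)*(-1/53)) = 9*(-32*(-1/53)) = 9*(32/53) = 288/53 ≈ 5.4340)
A*(-17 - 1*(-14)) = 288*(-17 - 1*(-14))/53 = 288*(-17 + 14)/53 = (288/53)*(-3) = -864/53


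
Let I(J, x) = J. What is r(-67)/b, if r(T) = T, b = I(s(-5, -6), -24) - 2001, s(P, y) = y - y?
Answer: 67/2001 ≈ 0.033483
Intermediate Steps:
s(P, y) = 0
b = -2001 (b = 0 - 2001 = -2001)
r(-67)/b = -67/(-2001) = -67*(-1/2001) = 67/2001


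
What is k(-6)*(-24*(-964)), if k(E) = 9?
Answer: 208224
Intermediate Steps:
k(-6)*(-24*(-964)) = 9*(-24*(-964)) = 9*23136 = 208224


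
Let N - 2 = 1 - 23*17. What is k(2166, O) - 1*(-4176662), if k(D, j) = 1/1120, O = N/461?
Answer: 4677861441/1120 ≈ 4.1767e+6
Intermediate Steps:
N = -388 (N = 2 + (1 - 23*17) = 2 + (1 - 391) = 2 - 390 = -388)
O = -388/461 ≈ -0.84165
k(D, j) = 1/1120
k(2166, O) - 1*(-4176662) = 1/1120 - 1*(-4176662) = 1/1120 + 4176662 = 4677861441/1120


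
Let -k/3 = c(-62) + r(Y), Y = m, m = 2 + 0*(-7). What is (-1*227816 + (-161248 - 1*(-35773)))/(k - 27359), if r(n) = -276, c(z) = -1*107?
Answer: 353291/26210 ≈ 13.479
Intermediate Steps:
m = 2 (m = 2 + 0 = 2)
Y = 2
c(z) = -107
k = 1149 (k = -3*(-107 - 276) = -3*(-383) = 1149)
(-1*227816 + (-161248 - 1*(-35773)))/(k - 27359) = (-1*227816 + (-161248 - 1*(-35773)))/(1149 - 27359) = (-227816 + (-161248 + 35773))/(-26210) = (-227816 - 125475)*(-1/26210) = -353291*(-1/26210) = 353291/26210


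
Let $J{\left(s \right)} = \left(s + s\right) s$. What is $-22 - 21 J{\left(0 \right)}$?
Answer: $-22$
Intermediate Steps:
$J{\left(s \right)} = 2 s^{2}$ ($J{\left(s \right)} = 2 s s = 2 s^{2}$)
$-22 - 21 J{\left(0 \right)} = -22 - 21 \cdot 2 \cdot 0^{2} = -22 - 21 \cdot 2 \cdot 0 = -22 - 0 = -22 + 0 = -22$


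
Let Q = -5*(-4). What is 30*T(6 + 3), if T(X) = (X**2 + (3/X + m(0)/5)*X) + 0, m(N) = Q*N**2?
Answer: 2520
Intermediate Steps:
Q = 20
m(N) = 20*N**2
T(X) = 3 + X**2 (T(X) = (X**2 + (3/X + (20*0**2)/5)*X) + 0 = (X**2 + (3/X + (20*0)*(1/5))*X) + 0 = (X**2 + (3/X + 0*(1/5))*X) + 0 = (X**2 + (3/X + 0)*X) + 0 = (X**2 + (3/X)*X) + 0 = (X**2 + 3) + 0 = (3 + X**2) + 0 = 3 + X**2)
30*T(6 + 3) = 30*(3 + (6 + 3)**2) = 30*(3 + 9**2) = 30*(3 + 81) = 30*84 = 2520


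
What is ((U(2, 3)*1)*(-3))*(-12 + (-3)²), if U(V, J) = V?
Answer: 18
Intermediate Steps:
((U(2, 3)*1)*(-3))*(-12 + (-3)²) = ((2*1)*(-3))*(-12 + (-3)²) = (2*(-3))*(-12 + 9) = -6*(-3) = 18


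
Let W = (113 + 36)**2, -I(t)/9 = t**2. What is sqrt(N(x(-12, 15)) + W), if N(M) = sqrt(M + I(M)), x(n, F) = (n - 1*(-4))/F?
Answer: sqrt(4995225 + 30*I*sqrt(174))/15 ≈ 149.0 + 0.005902*I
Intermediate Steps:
x(n, F) = (4 + n)/F (x(n, F) = (n + 4)/F = (4 + n)/F)
I(t) = -9*t**2
W = 22201 (W = 149**2 = 22201)
N(M) = sqrt(M - 9*M**2)
sqrt(N(x(-12, 15)) + W) = sqrt(sqrt(((4 - 12)/15)*(1 - 9*(4 - 12)/15)) + 22201) = sqrt(sqrt(((1/15)*(-8))*(1 - 3*(-8)/5)) + 22201) = sqrt(sqrt(-8*(1 - 9*(-8/15))/15) + 22201) = sqrt(sqrt(-8*(1 + 24/5)/15) + 22201) = sqrt(sqrt(-8/15*29/5) + 22201) = sqrt(sqrt(-232/75) + 22201) = sqrt(2*I*sqrt(174)/15 + 22201) = sqrt(22201 + 2*I*sqrt(174)/15)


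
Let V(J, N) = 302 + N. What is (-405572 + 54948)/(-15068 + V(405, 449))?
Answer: 350624/14317 ≈ 24.490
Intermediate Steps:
(-405572 + 54948)/(-15068 + V(405, 449)) = (-405572 + 54948)/(-15068 + (302 + 449)) = -350624/(-15068 + 751) = -350624/(-14317) = -350624*(-1/14317) = 350624/14317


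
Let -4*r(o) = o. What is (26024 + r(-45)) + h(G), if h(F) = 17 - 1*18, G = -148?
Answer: 104137/4 ≈ 26034.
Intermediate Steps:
h(F) = -1 (h(F) = 17 - 18 = -1)
r(o) = -o/4
(26024 + r(-45)) + h(G) = (26024 - 1/4*(-45)) - 1 = (26024 + 45/4) - 1 = 104141/4 - 1 = 104137/4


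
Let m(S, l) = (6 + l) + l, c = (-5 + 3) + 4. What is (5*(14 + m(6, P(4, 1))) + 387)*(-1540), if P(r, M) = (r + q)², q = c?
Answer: -1304380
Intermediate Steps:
c = 2 (c = -2 + 4 = 2)
q = 2
P(r, M) = (2 + r)² (P(r, M) = (r + 2)² = (2 + r)²)
m(S, l) = 6 + 2*l
(5*(14 + m(6, P(4, 1))) + 387)*(-1540) = (5*(14 + (6 + 2*(2 + 4)²)) + 387)*(-1540) = (5*(14 + (6 + 2*6²)) + 387)*(-1540) = (5*(14 + (6 + 2*36)) + 387)*(-1540) = (5*(14 + (6 + 72)) + 387)*(-1540) = (5*(14 + 78) + 387)*(-1540) = (5*92 + 387)*(-1540) = (460 + 387)*(-1540) = 847*(-1540) = -1304380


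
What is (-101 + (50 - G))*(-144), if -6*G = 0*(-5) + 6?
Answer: 7200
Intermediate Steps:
G = -1 (G = -(0*(-5) + 6)/6 = -(0 + 6)/6 = -1/6*6 = -1)
(-101 + (50 - G))*(-144) = (-101 + (50 - 1*(-1)))*(-144) = (-101 + (50 + 1))*(-144) = (-101 + 51)*(-144) = -50*(-144) = 7200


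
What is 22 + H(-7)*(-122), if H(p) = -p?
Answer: -832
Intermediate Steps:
22 + H(-7)*(-122) = 22 - 1*(-7)*(-122) = 22 + 7*(-122) = 22 - 854 = -832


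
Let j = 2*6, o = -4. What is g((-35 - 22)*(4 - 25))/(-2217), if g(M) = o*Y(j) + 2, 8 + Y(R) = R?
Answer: 14/2217 ≈ 0.0063148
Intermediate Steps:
j = 12
Y(R) = -8 + R
g(M) = -14 (g(M) = -4*(-8 + 12) + 2 = -4*4 + 2 = -16 + 2 = -14)
g((-35 - 22)*(4 - 25))/(-2217) = -14/(-2217) = -14*(-1/2217) = 14/2217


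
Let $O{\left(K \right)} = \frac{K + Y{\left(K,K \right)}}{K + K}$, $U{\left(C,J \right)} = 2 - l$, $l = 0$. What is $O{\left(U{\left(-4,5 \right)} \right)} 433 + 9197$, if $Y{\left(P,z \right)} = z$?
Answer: $9630$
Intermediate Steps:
$U{\left(C,J \right)} = 2$ ($U{\left(C,J \right)} = 2 - 0 = 2 + 0 = 2$)
$O{\left(K \right)} = 1$ ($O{\left(K \right)} = \frac{K + K}{K + K} = \frac{2 K}{2 K} = 2 K \frac{1}{2 K} = 1$)
$O{\left(U{\left(-4,5 \right)} \right)} 433 + 9197 = 1 \cdot 433 + 9197 = 433 + 9197 = 9630$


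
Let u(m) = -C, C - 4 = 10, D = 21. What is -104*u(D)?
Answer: 1456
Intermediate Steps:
C = 14 (C = 4 + 10 = 14)
u(m) = -14 (u(m) = -1*14 = -14)
-104*u(D) = -104*(-14) = 1456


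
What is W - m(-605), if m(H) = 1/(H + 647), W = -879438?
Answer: -36936397/42 ≈ -8.7944e+5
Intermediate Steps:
m(H) = 1/(647 + H)
W - m(-605) = -879438 - 1/(647 - 605) = -879438 - 1/42 = -36936397/42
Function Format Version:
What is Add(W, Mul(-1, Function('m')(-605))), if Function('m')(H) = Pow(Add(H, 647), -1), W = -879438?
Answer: Rational(-36936397, 42) ≈ -8.7944e+5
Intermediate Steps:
Function('m')(H) = Pow(Add(647, H), -1)
Add(W, Mul(-1, Function('m')(-605))) = Add(-879438, Mul(-1, Pow(Add(647, -605), -1))) = Add(-879438, Mul(-1, Pow(42, -1))) = Add(-879438, Mul(-1, Rational(1, 42))) = Add(-879438, Rational(-1, 42)) = Rational(-36936397, 42)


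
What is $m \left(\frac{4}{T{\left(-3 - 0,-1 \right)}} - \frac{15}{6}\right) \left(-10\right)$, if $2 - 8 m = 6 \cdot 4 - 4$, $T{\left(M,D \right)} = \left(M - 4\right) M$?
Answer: $- \frac{1455}{28} \approx -51.964$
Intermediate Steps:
$T{\left(M,D \right)} = M \left(-4 + M\right)$ ($T{\left(M,D \right)} = \left(-4 + M\right) M = M \left(-4 + M\right)$)
$m = - \frac{9}{4}$ ($m = \frac{1}{4} - \frac{6 \cdot 4 - 4}{8} = \frac{1}{4} - \frac{24 - 4}{8} = \frac{1}{4} - \frac{5}{2} = - \frac{9}{4} \approx -2.25$)
$m \left(\frac{4}{T{\left(-3 - 0,-1 \right)}} - \frac{15}{6}\right) \left(-10\right) = - \frac{9 \left(\frac{4}{\left(-3 - 0\right) \left(-4 - 3\right)} - \frac{15}{6}\right)}{4} \left(-10\right) = - \frac{9 \left(\frac{4}{\left(-3 + 0\right) \left(-4 + \left(-3 + 0\right)\right)} - \frac{5}{2}\right)}{4} \left(-10\right) = - \frac{9 \left(\frac{4}{\left(-3\right) \left(-4 - 3\right)} - \frac{5}{2}\right)}{4} \left(-10\right) = - \frac{9 \left(\frac{4}{\left(-3\right) \left(-7\right)} - \frac{5}{2}\right)}{4} \left(-10\right) = - \frac{9 \left(\frac{4}{21} - \frac{5}{2}\right)}{4} \left(-10\right) = \left(- \frac{9}{4}\right) \left(- \frac{97}{42}\right) \left(-10\right) = \frac{291}{56} \left(-10\right) = - \frac{1455}{28}$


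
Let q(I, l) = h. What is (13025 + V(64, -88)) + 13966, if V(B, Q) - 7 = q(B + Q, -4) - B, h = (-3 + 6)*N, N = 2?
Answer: 26940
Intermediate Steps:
h = 6 (h = (-3 + 6)*2 = 3*2 = 6)
q(I, l) = 6
V(B, Q) = 13 - B (V(B, Q) = 7 + (6 - B) = 13 - B)
(13025 + V(64, -88)) + 13966 = (13025 + (13 - 1*64)) + 13966 = (13025 + (13 - 64)) + 13966 = (13025 - 51) + 13966 = 12974 + 13966 = 26940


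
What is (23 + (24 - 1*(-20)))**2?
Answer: 4489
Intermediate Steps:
(23 + (24 - 1*(-20)))**2 = (23 + (24 + 20))**2 = (23 + 44)**2 = 67**2 = 4489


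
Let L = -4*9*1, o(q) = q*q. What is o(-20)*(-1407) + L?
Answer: -562836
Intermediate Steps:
o(q) = q**2
L = -36 (L = -36*1 = -36)
o(-20)*(-1407) + L = (-20)**2*(-1407) - 36 = 400*(-1407) - 36 = -562800 - 36 = -562836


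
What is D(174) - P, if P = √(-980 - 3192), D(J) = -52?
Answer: -52 - 2*I*√1043 ≈ -52.0 - 64.591*I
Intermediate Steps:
P = 2*I*√1043 (P = √(-4172) = 2*I*√1043 ≈ 64.591*I)
D(174) - P = -52 - 2*I*√1043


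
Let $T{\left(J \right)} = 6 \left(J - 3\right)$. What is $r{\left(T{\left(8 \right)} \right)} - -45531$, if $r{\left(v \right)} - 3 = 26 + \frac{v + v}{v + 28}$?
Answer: $\frac{1321270}{29} \approx 45561.0$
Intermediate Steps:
$T{\left(J \right)} = -18 + 6 J$ ($T{\left(J \right)} = 6 \left(-3 + J\right) = -18 + 6 J$)
$r{\left(v \right)} = 29 + \frac{2 v}{28 + v}$ ($r{\left(v \right)} = 3 + \left(26 + \frac{v + v}{v + 28}\right) = 3 + \left(26 + \frac{2 v}{28 + v}\right) = 29 + \frac{2 v}{28 + v}$)
$r{\left(T{\left(8 \right)} \right)} - -45531 = \frac{812 + 31 \left(-18 + 6 \cdot 8\right)}{28 + \left(-18 + 6 \cdot 8\right)} - -45531 = \frac{812 + 31 \left(-18 + 48\right)}{28 + \left(-18 + 48\right)} + 45531 = \frac{812 + 31 \cdot 30}{28 + 30} + 45531 = \frac{812 + 930}{58} + 45531 = \frac{1}{58} \cdot 1742 + 45531 = \frac{871}{29} + 45531 = \frac{1321270}{29}$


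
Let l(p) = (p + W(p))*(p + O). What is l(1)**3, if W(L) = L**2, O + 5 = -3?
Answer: -2744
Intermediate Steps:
O = -8 (O = -5 - 3 = -8)
l(p) = (-8 + p)*(p + p**2) (l(p) = (p + p**2)*(p - 8) = (p + p**2)*(-8 + p) = (-8 + p)*(p + p**2))
l(1)**3 = (1*(-8 + 1**2 - 7*1))**3 = (1*(-8 + 1 - 7))**3 = (1*(-14))**3 = (-14)**3 = -2744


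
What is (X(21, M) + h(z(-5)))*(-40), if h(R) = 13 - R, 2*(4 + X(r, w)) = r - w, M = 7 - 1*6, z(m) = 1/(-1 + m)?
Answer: -2300/3 ≈ -766.67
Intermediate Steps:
M = 1 (M = 7 - 6 = 1)
X(r, w) = -4 + r/2 - w/2 (X(r, w) = -4 + (r - w)/2 = -4 + (r/2 - w/2) = -4 + r/2 - w/2)
(X(21, M) + h(z(-5)))*(-40) = ((-4 + (½)*21 - ½*1) + (13 - 1/(-1 - 5)))*(-40) = ((-4 + 21/2 - ½) + (13 - 1/(-6)))*(-40) = (6 + (13 - 1*(-⅙)))*(-40) = (6 + (13 + ⅙))*(-40) = (6 + 79/6)*(-40) = (115/6)*(-40) = -2300/3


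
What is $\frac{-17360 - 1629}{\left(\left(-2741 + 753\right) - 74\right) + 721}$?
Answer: $\frac{18989}{1341} \approx 14.16$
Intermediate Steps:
$\frac{-17360 - 1629}{\left(\left(-2741 + 753\right) - 74\right) + 721} = - \frac{18989}{\left(-1988 - 74\right) + 721} = - \frac{18989}{-2062 + 721} = - \frac{18989}{-1341} = \left(-18989\right) \left(- \frac{1}{1341}\right) = \frac{18989}{1341}$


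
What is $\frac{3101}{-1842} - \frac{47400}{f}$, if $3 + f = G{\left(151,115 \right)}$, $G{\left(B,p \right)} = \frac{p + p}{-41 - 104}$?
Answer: $\frac{2531600767}{244986} \approx 10334.0$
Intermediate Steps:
$G{\left(B,p \right)} = - \frac{2 p}{145}$ ($G{\left(B,p \right)} = \frac{2 p}{-145} = 2 p \left(- \frac{1}{145}\right) = - \frac{2 p}{145}$)
$f = - \frac{133}{29}$ ($f = -3 - \frac{46}{29} = - \frac{133}{29} \approx -4.5862$)
$\frac{3101}{-1842} - \frac{47400}{f} = \frac{3101}{-1842} - \frac{47400}{- \frac{133}{29}} = 3101 \left(- \frac{1}{1842}\right) - - \frac{1374600}{133} = - \frac{3101}{1842} + \frac{1374600}{133} = \frac{2531600767}{244986}$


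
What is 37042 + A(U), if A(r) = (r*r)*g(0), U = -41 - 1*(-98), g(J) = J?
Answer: 37042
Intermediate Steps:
U = 57 (U = -41 + 98 = 57)
A(r) = 0 (A(r) = (r*r)*0 = r²*0 = 0)
37042 + A(U) = 37042 + 0 = 37042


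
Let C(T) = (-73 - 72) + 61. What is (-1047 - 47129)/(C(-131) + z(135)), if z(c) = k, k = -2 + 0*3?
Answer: 24088/43 ≈ 560.19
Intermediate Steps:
k = -2 (k = -2 + 0 = -2)
z(c) = -2
C(T) = -84 (C(T) = -145 + 61 = -84)
(-1047 - 47129)/(C(-131) + z(135)) = (-1047 - 47129)/(-84 - 2) = -48176/(-86) = -48176*(-1/86) = 24088/43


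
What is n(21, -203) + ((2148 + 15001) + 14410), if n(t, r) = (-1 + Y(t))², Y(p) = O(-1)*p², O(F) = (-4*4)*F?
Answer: 49804584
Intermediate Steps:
O(F) = -16*F
Y(p) = 16*p² (Y(p) = (-16*(-1))*p² = 16*p²)
n(t, r) = (-1 + 16*t²)²
n(21, -203) + ((2148 + 15001) + 14410) = (-1 + 16*21²)² + ((2148 + 15001) + 14410) = (-1 + 16*441)² + (17149 + 14410) = (-1 + 7056)² + 31559 = 7055² + 31559 = 49773025 + 31559 = 49804584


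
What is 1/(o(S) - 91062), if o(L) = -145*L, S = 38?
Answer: -1/96572 ≈ -1.0355e-5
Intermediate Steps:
1/(o(S) - 91062) = 1/(-145*38 - 91062) = 1/(-5510 - 91062) = 1/(-96572) = -1/96572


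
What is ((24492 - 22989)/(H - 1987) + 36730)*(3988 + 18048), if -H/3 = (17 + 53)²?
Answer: 13506128986252/16687 ≈ 8.0938e+8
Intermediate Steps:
H = -14700 (H = -3*(17 + 53)² = -3*70² = -3*4900 = -14700)
((24492 - 22989)/(H - 1987) + 36730)*(3988 + 18048) = ((24492 - 22989)/(-14700 - 1987) + 36730)*(3988 + 18048) = (1503/(-16687) + 36730)*22036 = (1503*(-1/16687) + 36730)*22036 = (-1503/16687 + 36730)*22036 = (612912007/16687)*22036 = 13506128986252/16687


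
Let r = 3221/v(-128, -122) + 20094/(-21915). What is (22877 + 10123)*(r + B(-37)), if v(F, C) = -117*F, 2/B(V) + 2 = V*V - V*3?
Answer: -5191166227225/224573232 ≈ -23116.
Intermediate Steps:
B(V) = 2/(-2 + V² - 3*V) (B(V) = 2/(-2 + (V*V - V*3)) = 2/(-2 + (V² - 3*V)) = 2/(-2 + V² - 3*V))
r = -25593281/36466560 (r = 3221/((-117*(-128))) + 20094/(-21915) = 3221/14976 + 20094*(-1/21915) = 3221*(1/14976) - 6698/7305 = 3221/14976 - 6698/7305 = -25593281/36466560 ≈ -0.70183)
(22877 + 10123)*(r + B(-37)) = (22877 + 10123)*(-25593281/36466560 + 2/(-2 + (-37)² - 3*(-37))) = 33000*(-25593281/36466560 + 2/(-2 + 1369 + 111)) = 33000*(-25593281/36466560 + 2/1478) = 33000*(-25593281/36466560 + 2*(1/1478)) = 33000*(-25593281/36466560 + 1/739) = 33000*(-18876968099/26948787840) = -5191166227225/224573232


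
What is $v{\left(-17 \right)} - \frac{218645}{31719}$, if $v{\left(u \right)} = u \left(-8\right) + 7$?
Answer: $\frac{4317172}{31719} \approx 136.11$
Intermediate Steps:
$v{\left(u \right)} = 7 - 8 u$ ($v{\left(u \right)} = - 8 u + 7 = 7 - 8 u$)
$v{\left(-17 \right)} - \frac{218645}{31719} = \left(7 - -136\right) - \frac{218645}{31719} = \left(7 + 136\right) - 218645 \cdot \frac{1}{31719} = 143 - \frac{218645}{31719} = \frac{4317172}{31719}$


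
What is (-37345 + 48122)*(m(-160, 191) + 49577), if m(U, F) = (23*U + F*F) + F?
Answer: 889846113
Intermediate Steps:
m(U, F) = F + F² + 23*U (m(U, F) = (23*U + F²) + F = (F² + 23*U) + F = F + F² + 23*U)
(-37345 + 48122)*(m(-160, 191) + 49577) = (-37345 + 48122)*((191 + 191² + 23*(-160)) + 49577) = 10777*((191 + 36481 - 3680) + 49577) = 10777*(32992 + 49577) = 10777*82569 = 889846113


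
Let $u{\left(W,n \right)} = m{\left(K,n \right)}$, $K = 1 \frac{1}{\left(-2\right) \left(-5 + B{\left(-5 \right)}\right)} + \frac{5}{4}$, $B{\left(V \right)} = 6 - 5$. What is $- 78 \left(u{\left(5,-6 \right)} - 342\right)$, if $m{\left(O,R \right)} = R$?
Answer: $27144$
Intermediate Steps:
$B{\left(V \right)} = 1$ ($B{\left(V \right)} = 6 - 5 = 1$)
$K = \frac{11}{8}$ ($K = 1 \frac{1}{\left(-2\right) \left(-5 + 1\right)} + \frac{5}{4} = 1 \frac{1}{\left(-2\right) \left(-4\right)} + 5 \cdot \frac{1}{4} = 1 \cdot \frac{1}{8} + \frac{5}{4} = \frac{1}{8} + \frac{5}{4} = \frac{11}{8} \approx 1.375$)
$u{\left(W,n \right)} = n$
$- 78 \left(u{\left(5,-6 \right)} - 342\right) = - 78 \left(-6 - 342\right) = \left(-78\right) \left(-348\right) = 27144$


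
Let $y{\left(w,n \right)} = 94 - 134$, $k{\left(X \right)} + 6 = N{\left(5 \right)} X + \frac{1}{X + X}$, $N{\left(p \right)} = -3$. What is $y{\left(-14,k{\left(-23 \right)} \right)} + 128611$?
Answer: $128571$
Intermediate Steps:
$k{\left(X \right)} = -6 + \frac{1}{2 X} - 3 X$ ($k{\left(X \right)} = -6 - \left(- \frac{1}{X + X} + 3 X\right) = -6 - \left(- \frac{1}{2 X} + 3 X\right) = -6 - \left(3 X - \frac{1}{2 X}\right) = -6 + \frac{1}{2 X} - 3 X$)
$y{\left(w,n \right)} = -40$ ($y{\left(w,n \right)} = 94 - 134 = -40$)
$y{\left(-14,k{\left(-23 \right)} \right)} + 128611 = -40 + 128611 = 128571$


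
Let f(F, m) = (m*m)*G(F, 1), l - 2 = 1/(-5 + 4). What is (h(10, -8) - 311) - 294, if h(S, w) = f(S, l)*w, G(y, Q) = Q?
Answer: -613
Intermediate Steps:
l = 1 (l = 2 + 1/(-5 + 4) = 2 + 1/(-1) = 2 - 1 = 1)
f(F, m) = m**2 (f(F, m) = (m*m)*1 = m**2*1 = m**2)
h(S, w) = w (h(S, w) = 1**2*w = 1*w = w)
(h(10, -8) - 311) - 294 = (-8 - 311) - 294 = -319 - 294 = -613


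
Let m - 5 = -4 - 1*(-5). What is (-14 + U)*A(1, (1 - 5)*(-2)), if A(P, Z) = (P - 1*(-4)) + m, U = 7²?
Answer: 385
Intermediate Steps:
m = 6 (m = 5 + (-4 - 1*(-5)) = 5 + (-4 + 5) = 5 + 1 = 6)
U = 49
A(P, Z) = 10 + P (A(P, Z) = (P - 1*(-4)) + 6 = (P + 4) + 6 = (4 + P) + 6 = 10 + P)
(-14 + U)*A(1, (1 - 5)*(-2)) = (-14 + 49)*(10 + 1) = 35*11 = 385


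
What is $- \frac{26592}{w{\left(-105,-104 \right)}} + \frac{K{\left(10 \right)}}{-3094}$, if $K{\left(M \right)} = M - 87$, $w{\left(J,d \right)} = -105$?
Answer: $\frac{3918273}{15470} \approx 253.28$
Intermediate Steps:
$K{\left(M \right)} = -87 + M$
$- \frac{26592}{w{\left(-105,-104 \right)}} + \frac{K{\left(10 \right)}}{-3094} = - \frac{26592}{-105} + \frac{-87 + 10}{-3094} = \left(-26592\right) \left(- \frac{1}{105}\right) - - \frac{11}{442} = \frac{8864}{35} + \frac{11}{442} = \frac{3918273}{15470}$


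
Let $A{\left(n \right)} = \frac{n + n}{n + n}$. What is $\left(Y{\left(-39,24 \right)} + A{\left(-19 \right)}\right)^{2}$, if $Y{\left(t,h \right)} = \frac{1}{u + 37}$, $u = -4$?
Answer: $\frac{1156}{1089} \approx 1.0615$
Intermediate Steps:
$Y{\left(t,h \right)} = \frac{1}{33}$ ($Y{\left(t,h \right)} = \frac{1}{-4 + 37} = \frac{1}{33}$)
$A{\left(n \right)} = 1$ ($A{\left(n \right)} = \frac{2 n}{2 n} = 2 n \frac{1}{2 n} = 1$)
$\left(Y{\left(-39,24 \right)} + A{\left(-19 \right)}\right)^{2} = \left(\frac{1}{33} + 1\right)^{2} = \left(\frac{34}{33}\right)^{2} = \frac{1156}{1089}$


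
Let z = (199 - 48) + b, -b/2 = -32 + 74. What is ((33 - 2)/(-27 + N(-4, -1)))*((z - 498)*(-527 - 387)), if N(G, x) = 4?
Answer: -12211954/23 ≈ -5.3095e+5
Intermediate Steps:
b = -84 (b = -2*(-32 + 74) = -2*42 = -84)
z = 67 (z = (199 - 48) - 84 = 151 - 84 = 67)
((33 - 2)/(-27 + N(-4, -1)))*((z - 498)*(-527 - 387)) = ((33 - 2)/(-27 + 4))*((67 - 498)*(-527 - 387)) = (31/(-23))*(-431*(-914)) = (31*(-1/23))*393934 = -31/23*393934 = -12211954/23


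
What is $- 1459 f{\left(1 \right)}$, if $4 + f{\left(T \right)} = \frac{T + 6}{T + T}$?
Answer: $\frac{1459}{2} \approx 729.5$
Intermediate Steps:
$f{\left(T \right)} = -4 + \frac{6 + T}{2 T}$ ($f{\left(T \right)} = -4 + \frac{T + 6}{T + T} = -4 + \frac{6 + T}{2 T}$)
$- 1459 f{\left(1 \right)} = - 1459 \left(- \frac{7}{2} + \frac{3}{1}\right) = - 1459 \left(- \frac{7}{2} + 3 \cdot 1\right) = - 1459 \left(- \frac{7}{2} + 3\right) = \left(-1459\right) \left(- \frac{1}{2}\right) = \frac{1459}{2}$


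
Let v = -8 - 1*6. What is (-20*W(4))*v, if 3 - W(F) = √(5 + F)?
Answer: 0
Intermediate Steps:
W(F) = 3 - √(5 + F)
v = -14 (v = -8 - 6 = -14)
(-20*W(4))*v = -20*(3 - √(5 + 4))*(-14) = -20*(3 - √9)*(-14) = -20*(3 - 1*3)*(-14) = -20*(3 - 3)*(-14) = -20*0*(-14) = 0*(-14) = 0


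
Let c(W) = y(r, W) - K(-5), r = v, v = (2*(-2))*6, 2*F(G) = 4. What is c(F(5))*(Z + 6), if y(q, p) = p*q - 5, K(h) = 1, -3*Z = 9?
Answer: -162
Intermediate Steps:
Z = -3 (Z = -⅓*9 = -3)
F(G) = 2 (F(G) = (½)*4 = 2)
v = -24 (v = -4*6 = -24)
r = -24
y(q, p) = -5 + p*q
c(W) = -6 - 24*W (c(W) = (-5 + W*(-24)) - 1*1 = (-5 - 24*W) - 1 = -6 - 24*W)
c(F(5))*(Z + 6) = (-6 - 24*2)*(-3 + 6) = (-6 - 48)*3 = -54*3 = -162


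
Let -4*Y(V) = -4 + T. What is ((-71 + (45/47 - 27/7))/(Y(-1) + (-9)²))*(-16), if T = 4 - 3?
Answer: 1556032/107583 ≈ 14.464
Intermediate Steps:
T = 1
Y(V) = ¾ (Y(V) = -(-4 + 1)/4 = -¼*(-3) = ¾)
((-71 + (45/47 - 27/7))/(Y(-1) + (-9)²))*(-16) = ((-71 + (45/47 - 27/7))/(¾ + (-9)²))*(-16) = ((-71 + (45*(1/47) - 27*⅐))/(¾ + 81))*(-16) = ((-71 + (45/47 - 27/7))/(327/4))*(-16) = ((-71 - 954/329)*(4/327))*(-16) = -24313/329*4/327*(-16) = -97252/107583*(-16) = 1556032/107583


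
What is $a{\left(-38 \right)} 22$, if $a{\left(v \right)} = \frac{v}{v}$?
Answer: $22$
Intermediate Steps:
$a{\left(v \right)} = 1$
$a{\left(-38 \right)} 22 = 1 \cdot 22 = 22$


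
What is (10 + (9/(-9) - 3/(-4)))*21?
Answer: 819/4 ≈ 204.75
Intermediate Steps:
(10 + (9/(-9) - 3/(-4)))*21 = (10 + (9*(-⅑) - 3*(-¼)))*21 = (10 + (-1 + ¾))*21 = (10 - ¼)*21 = (39/4)*21 = 819/4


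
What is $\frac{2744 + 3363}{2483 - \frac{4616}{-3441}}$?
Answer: $\frac{21014187}{8548619} \approx 2.4582$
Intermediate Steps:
$\frac{2744 + 3363}{2483 - \frac{4616}{-3441}} = \frac{6107}{2483 - - \frac{4616}{3441}} = \frac{6107}{2483 + \frac{4616}{3441}} = \frac{6107}{\frac{8548619}{3441}} = 6107 \cdot \frac{3441}{8548619} = \frac{21014187}{8548619}$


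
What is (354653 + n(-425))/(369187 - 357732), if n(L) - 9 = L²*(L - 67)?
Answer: -88512838/11455 ≈ -7727.0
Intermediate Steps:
n(L) = 9 + L²*(-67 + L) (n(L) = 9 + L²*(L - 67) = 9 + L²*(-67 + L))
(354653 + n(-425))/(369187 - 357732) = (354653 + (9 + (-425)³ - 67*(-425)²))/(369187 - 357732) = (354653 + (9 - 76765625 - 67*180625))/11455 = (354653 + (9 - 76765625 - 12101875))*(1/11455) = (354653 - 88867491)*(1/11455) = -88512838*1/11455 = -88512838/11455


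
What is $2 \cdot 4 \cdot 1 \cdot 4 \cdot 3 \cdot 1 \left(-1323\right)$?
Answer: $-127008$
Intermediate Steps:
$2 \cdot 4 \cdot 1 \cdot 4 \cdot 3 \cdot 1 \left(-1323\right) = 2 \cdot 4 \cdot 12 \cdot 1 \left(-1323\right) = 8 \cdot 12 \left(-1323\right) = 96 \left(-1323\right) = -127008$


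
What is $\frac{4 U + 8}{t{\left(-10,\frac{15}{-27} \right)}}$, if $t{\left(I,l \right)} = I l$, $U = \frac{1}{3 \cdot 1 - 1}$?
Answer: $\frac{9}{5} \approx 1.8$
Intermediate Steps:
$U = \frac{1}{2}$ ($U = \frac{1}{3 - 1} = \frac{1}{2} \approx 0.5$)
$\frac{4 U + 8}{t{\left(-10,\frac{15}{-27} \right)}} = \frac{4 \cdot \frac{1}{2} + 8}{\left(-10\right) \frac{15}{-27}} = \frac{2 + 8}{\left(-10\right) 15 \left(- \frac{1}{27}\right)} = \frac{10}{\left(-10\right) \left(- \frac{5}{9}\right)} = \frac{10}{\frac{50}{9}} = 10 \cdot \frac{9}{50} = \frac{9}{5}$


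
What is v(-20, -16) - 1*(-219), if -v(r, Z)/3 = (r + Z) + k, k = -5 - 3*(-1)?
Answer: 333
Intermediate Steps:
k = -2 (k = -5 + 3 = -2)
v(r, Z) = 6 - 3*Z - 3*r (v(r, Z) = -3*((r + Z) - 2) = -3*((Z + r) - 2) = -3*(-2 + Z + r) = 6 - 3*Z - 3*r)
v(-20, -16) - 1*(-219) = (6 - 3*(-16) - 3*(-20)) - 1*(-219) = (6 + 48 + 60) + 219 = 114 + 219 = 333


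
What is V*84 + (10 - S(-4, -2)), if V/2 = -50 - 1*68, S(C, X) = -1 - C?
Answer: -19817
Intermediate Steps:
V = -236 (V = 2*(-50 - 1*68) = 2*(-50 - 68) = 2*(-118) = -236)
V*84 + (10 - S(-4, -2)) = -236*84 + (10 - (-1 - 1*(-4))) = -19824 + (10 - (-1 + 4)) = -19824 + (10 - 1*3) = -19824 + (10 - 3) = -19824 + 7 = -19817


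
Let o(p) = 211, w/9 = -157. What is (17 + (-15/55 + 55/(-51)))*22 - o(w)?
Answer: 6797/51 ≈ 133.27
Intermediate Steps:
w = -1413 (w = 9*(-157) = -1413)
(17 + (-15/55 + 55/(-51)))*22 - o(w) = (17 + (-15/55 + 55/(-51)))*22 - 1*211 = (17 + (-15*1/55 + 55*(-1/51)))*22 - 211 = (17 + (-3/11 - 55/51))*22 - 211 = (17 - 758/561)*22 - 211 = (8779/561)*22 - 211 = 17558/51 - 211 = 6797/51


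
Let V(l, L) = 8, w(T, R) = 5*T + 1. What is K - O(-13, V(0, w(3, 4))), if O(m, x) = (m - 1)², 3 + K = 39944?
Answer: 39745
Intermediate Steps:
K = 39941 (K = -3 + 39944 = 39941)
w(T, R) = 1 + 5*T
O(m, x) = (-1 + m)²
K - O(-13, V(0, w(3, 4))) = 39941 - (-1 - 13)² = 39941 - 1*(-14)² = 39941 - 1*196 = 39941 - 196 = 39745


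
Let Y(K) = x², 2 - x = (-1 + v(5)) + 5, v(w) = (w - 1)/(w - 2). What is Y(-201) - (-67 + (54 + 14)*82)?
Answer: -49481/9 ≈ -5497.9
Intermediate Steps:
v(w) = (-1 + w)/(-2 + w)
x = -10/3 (x = 2 - ((-1 + (-1 + 5)/(-2 + 5)) + 5) = 2 - ((-1 + 4/3) + 5) = 2 - (⅓ + 5) = 2 - 1*16/3 = 2 - 16/3 = -10/3 ≈ -3.3333)
Y(K) = 100/9 (Y(K) = (-10/3)² = 100/9)
Y(-201) - (-67 + (54 + 14)*82) = 100/9 - (-67 + (54 + 14)*82) = 100/9 - (-67 + 68*82) = 100/9 - (-67 + 5576) = 100/9 - 1*5509 = 100/9 - 5509 = -49481/9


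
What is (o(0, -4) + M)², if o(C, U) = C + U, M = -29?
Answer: 1089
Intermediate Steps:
(o(0, -4) + M)² = ((0 - 4) - 29)² = (-4 - 29)² = (-33)² = 1089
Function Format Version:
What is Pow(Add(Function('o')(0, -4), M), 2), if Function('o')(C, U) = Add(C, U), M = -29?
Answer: 1089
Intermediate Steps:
Pow(Add(Function('o')(0, -4), M), 2) = Pow(Add(Add(0, -4), -29), 2) = Pow(Add(-4, -29), 2) = Pow(-33, 2) = 1089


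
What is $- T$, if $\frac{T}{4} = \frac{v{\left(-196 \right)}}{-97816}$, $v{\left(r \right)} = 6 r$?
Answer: $- \frac{588}{12227} \approx -0.04809$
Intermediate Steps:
$T = \frac{588}{12227}$ ($T = 4 \frac{6 \left(-196\right)}{-97816} = 4 \left(\left(-1176\right) \left(- \frac{1}{97816}\right)\right) = 4 \cdot \frac{147}{12227} = \frac{588}{12227} \approx 0.04809$)
$- T = \left(-1\right) \frac{588}{12227} = - \frac{588}{12227}$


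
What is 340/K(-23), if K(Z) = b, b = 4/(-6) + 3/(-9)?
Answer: -340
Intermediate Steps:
b = -1 (b = 4*(-⅙) + 3*(-⅑) = -⅔ - ⅓ = -1)
K(Z) = -1
340/K(-23) = 340/(-1) = 340*(-1) = -340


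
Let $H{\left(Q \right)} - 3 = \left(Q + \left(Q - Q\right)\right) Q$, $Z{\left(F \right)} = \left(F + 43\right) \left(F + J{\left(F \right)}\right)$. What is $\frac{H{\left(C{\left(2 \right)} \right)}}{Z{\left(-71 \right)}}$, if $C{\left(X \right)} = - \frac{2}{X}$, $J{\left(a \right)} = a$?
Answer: $\frac{1}{994} \approx 0.001006$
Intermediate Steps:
$Z{\left(F \right)} = 2 F \left(43 + F\right)$ ($Z{\left(F \right)} = \left(F + 43\right) \left(F + F\right) = \left(43 + F\right) 2 F = 2 F \left(43 + F\right)$)
$H{\left(Q \right)} = 3 + Q^{2}$ ($H{\left(Q \right)} = 3 + \left(Q + \left(Q - Q\right)\right) Q = 3 + \left(Q + 0\right) Q = 3 + Q Q = 3 + Q^{2}$)
$\frac{H{\left(C{\left(2 \right)} \right)}}{Z{\left(-71 \right)}} = \frac{3 + \left(- \frac{2}{2}\right)^{2}}{2 \left(-71\right) \left(43 - 71\right)} = \frac{3 + \left(\left(-2\right) \frac{1}{2}\right)^{2}}{2 \left(-71\right) \left(-28\right)} = \frac{3 + \left(-1\right)^{2}}{3976} = \left(3 + 1\right) \frac{1}{3976} = 4 \cdot \frac{1}{3976} = \frac{1}{994}$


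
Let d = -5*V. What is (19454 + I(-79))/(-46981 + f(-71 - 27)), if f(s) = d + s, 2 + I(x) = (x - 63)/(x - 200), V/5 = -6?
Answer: -5427250/13093191 ≈ -0.41451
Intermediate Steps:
V = -30 (V = 5*(-6) = -30)
I(x) = -2 + (-63 + x)/(-200 + x) (I(x) = -2 + (x - 63)/(x - 200) = -2 + (-63 + x)/(-200 + x))
d = 150 (d = -5*(-30) = 150)
f(s) = 150 + s
(19454 + I(-79))/(-46981 + f(-71 - 27)) = (19454 + (337 - 1*(-79))/(-200 - 79))/(-46981 + (150 + (-71 - 27))) = (19454 + (337 + 79)/(-279))/(-46981 + (150 - 98)) = (19454 - 1/279*416)/(-46981 + 52) = (19454 - 416/279)/(-46929) = (5427250/279)*(-1/46929) = -5427250/13093191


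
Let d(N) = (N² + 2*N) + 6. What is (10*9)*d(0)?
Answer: 540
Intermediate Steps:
d(N) = 6 + N² + 2*N
(10*9)*d(0) = (10*9)*(6 + 0² + 2*0) = 90*(6 + 0 + 0) = 90*6 = 540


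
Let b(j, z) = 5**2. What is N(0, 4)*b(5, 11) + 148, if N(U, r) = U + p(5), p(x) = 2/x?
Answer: 158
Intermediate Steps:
N(U, r) = 2/5 + U (N(U, r) = U + 2/5 = 2/5 + U)
b(j, z) = 25
N(0, 4)*b(5, 11) + 148 = (2/5 + 0)*25 + 148 = (2/5)*25 + 148 = 10 + 148 = 158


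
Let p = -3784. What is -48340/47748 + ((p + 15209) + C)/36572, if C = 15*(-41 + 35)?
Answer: -306666725/436559964 ≈ -0.70246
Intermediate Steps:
C = -90 (C = 15*(-6) = -90)
-48340/47748 + ((p + 15209) + C)/36572 = -48340/47748 + ((-3784 + 15209) - 90)/36572 = -48340*1/47748 + (11425 - 90)*(1/36572) = -12085/11937 + 11335*(1/36572) = -12085/11937 + 11335/36572 = -306666725/436559964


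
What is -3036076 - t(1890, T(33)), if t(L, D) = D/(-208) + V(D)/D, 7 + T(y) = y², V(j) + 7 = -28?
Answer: -170821485563/56264 ≈ -3.0361e+6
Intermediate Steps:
V(j) = -35 (V(j) = -7 - 28 = -35)
T(y) = -7 + y²
t(L, D) = -35/D - D/208 (t(L, D) = D/(-208) - 35/D = D*(-1/208) - 35/D = -D/208 - 35/D = -35/D - D/208)
-3036076 - t(1890, T(33)) = -3036076 - (-35/(-7 + 33²) - (-7 + 33²)/208) = -3036076 - (-35/(-7 + 1089) - (-7 + 1089)/208) = -3036076 - (-35/1082 - 1/208*1082) = -3036076 - (-35*1/1082 - 541/104) = -3036076 - (-35/1082 - 541/104) = -3036076 - 1*(-294501/56264) = -3036076 + 294501/56264 = -170821485563/56264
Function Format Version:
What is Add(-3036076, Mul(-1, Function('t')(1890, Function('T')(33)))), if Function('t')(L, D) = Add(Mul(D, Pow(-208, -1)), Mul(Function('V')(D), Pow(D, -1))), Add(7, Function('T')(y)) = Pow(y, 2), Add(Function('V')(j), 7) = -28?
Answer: Rational(-170821485563, 56264) ≈ -3.0361e+6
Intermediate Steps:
Function('V')(j) = -35 (Function('V')(j) = Add(-7, -28) = -35)
Function('T')(y) = Add(-7, Pow(y, 2))
Function('t')(L, D) = Add(Mul(-35, Pow(D, -1)), Mul(Rational(-1, 208), D)) (Function('t')(L, D) = Add(Mul(D, Pow(-208, -1)), Mul(-35, Pow(D, -1))) = Add(Mul(D, Rational(-1, 208)), Mul(-35, Pow(D, -1))) = Add(Mul(Rational(-1, 208), D), Mul(-35, Pow(D, -1))) = Add(Mul(-35, Pow(D, -1)), Mul(Rational(-1, 208), D)))
Add(-3036076, Mul(-1, Function('t')(1890, Function('T')(33)))) = Add(-3036076, Mul(-1, Add(Mul(-35, Pow(Add(-7, Pow(33, 2)), -1)), Mul(Rational(-1, 208), Add(-7, Pow(33, 2)))))) = Add(-3036076, Mul(-1, Add(Mul(-35, Pow(Add(-7, 1089), -1)), Mul(Rational(-1, 208), Add(-7, 1089))))) = Add(-3036076, Mul(-1, Add(Mul(-35, Pow(1082, -1)), Mul(Rational(-1, 208), 1082)))) = Add(-3036076, Mul(-1, Add(Mul(-35, Rational(1, 1082)), Rational(-541, 104)))) = Add(-3036076, Mul(-1, Add(Rational(-35, 1082), Rational(-541, 104)))) = Add(-3036076, Mul(-1, Rational(-294501, 56264))) = Add(-3036076, Rational(294501, 56264)) = Rational(-170821485563, 56264)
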